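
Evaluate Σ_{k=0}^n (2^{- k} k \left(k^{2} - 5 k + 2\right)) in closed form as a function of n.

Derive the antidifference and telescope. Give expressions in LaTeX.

r(k) = (k**3 - 2*k**2 - 5*k - 2)/(2*k*(k**2 - 5*k + 2)) after simplifying.
Take A(k)=1/2, B(k)=1, C(k)=k**3 - 5*k**2 + 2*k.
Key eq: (1/2)·f(k+1) = (1)·f(k) + (k**3 - 5*k**2 + 2*k).
Degrees (0,0,3) ⇒ d ≤ 3.
Solve for f: f(k) = -2*k*(k - 1)**2 (degree 3 ≤ 3).
R(k) = B(k−1)·f(k)/C(k) = -2*(k - 1)**2/(k**2 - 5*k + 2); s_k = R·t_k = 2**(1 - k)*k*(-k**2 + 2*k - 1).
Δs = k*(k**2 - 5*k + 2)/2**k, as required.
s_(n+1) = n**2*(-n - 1)/2**n and s_(0) = 0, so S(n) = n**2*(-n - 1)/2**n.

S(n) = 2^{- n} n^{2} \left(- n - 1\right)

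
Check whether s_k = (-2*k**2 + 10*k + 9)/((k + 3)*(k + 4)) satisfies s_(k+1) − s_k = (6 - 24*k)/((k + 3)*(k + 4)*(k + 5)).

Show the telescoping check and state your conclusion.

s_(k+1) = (10*k - 2*(k + 1)**2 + 19)/((k + 4)*(k + 5))
s_(k+1) − s_k = 6*(1 - 4*k)/(k**3 + 12*k**2 + 47*k + 60)
(s_(k+1) − s_k) − t_k = 0

valid; difference matches t_k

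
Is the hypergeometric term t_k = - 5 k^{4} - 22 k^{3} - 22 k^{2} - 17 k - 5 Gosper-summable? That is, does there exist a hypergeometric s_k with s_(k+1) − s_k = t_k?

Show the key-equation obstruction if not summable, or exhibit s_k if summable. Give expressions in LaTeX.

Step 1: r(k) = (5*k**4 + 42*k**3 + 118*k**2 + 147*k + 71)/(5*k**4 + 22*k**3 + 22*k**2 + 17*k + 5).
A = 1, B = 1, C = k**4 + 22*k**3/5 + 22*k**2/5 + 17*k/5 + 1.
Need (1)·f(k+1) − (1)·f(k) = k**4 + 22*k**3/5 + 22*k**2/5 + 17*k/5 + 1.
Bound: deg f ≤ 5.
A polynomial solution: f(k) = k**2*(k**3 + 3*k**2 - 2*k + 3)/5.
Get s_k = R·t_k = k**2*(-k**3 - 3*k**2 + 2*k - 3) with R(k) = B(k−1)f(k)/C(k) = k**2*(k**3 + 3*k**2 - 2*k + 3)/(5*k**4 + 22*k**3 + 22*k**2 + 17*k + 5).
s_(k+1) − s_k = -5*k**4 - 22*k**3 - 22*k**2 - 17*k - 5 = t_k.

Yes. s_k = k^{2} \left(- k^{3} - 3 k^{2} + 2 k - 3\right).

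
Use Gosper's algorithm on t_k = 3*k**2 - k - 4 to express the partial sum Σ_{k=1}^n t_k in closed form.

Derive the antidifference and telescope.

Ratio r(k) = (k - 3*(k + 1)**2 + 5)/(-3*k**2 + k + 4).
Factor: A=1; B=1; C=k**2 - k/3 - 4/3.
Key eq: (1)·f(k+1) = (1)·f(k) + (k**2 - k/3 - 4/3).
From deg A=0, deg B=0, deg C=2: d=3.
Solve for f: f(k) = k*(k - 3)*(k + 1)/3 (degree 3 ≤ 3).
Then R = B(k−1)f/C = k*(k - 3)/(3*k - 4), so s_k = R(k)·t_k = k*(k**2 - 2*k - 3).
s_(k+1) − s_k = 3*k**2 - k - 4 = t_k.
Telescope: S(n) = s_(n+1) − s_(1) = n**3 + n**2 - 4*n - 4 − (-4) = n*(n**2 + n - 4).

S(n) = n*(n**2 + n - 4)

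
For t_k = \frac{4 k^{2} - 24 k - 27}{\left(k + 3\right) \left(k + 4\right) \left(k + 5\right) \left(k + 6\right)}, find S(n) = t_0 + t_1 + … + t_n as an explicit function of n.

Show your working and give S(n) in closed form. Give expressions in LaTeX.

S(n) = \frac{- n^{3} - 95 n^{2} - 274 n - 180}{20 \left(n^{3} + 15 n^{2} + 74 n + 120\right)}

r(k) = (k + 3)*(24*k - 4*(k + 1)**2 + 51)/((k + 7)*(-4*k**2 + 24*k + 27)) after simplifying.
Factor: A=k + 3; B=k + 7; C=k**2 - 6*k - 27/4.
Need (k + 3)·f(k+1) − (k + 6)·f(k) = k**2 - 6*k - 27/4.
Degrees (1,1,2) ⇒ d ≤ 3.
A polynomial solution: f(k) = -k*(k**2 + 92*k + 87)/80.
Certificate R = B(k−1)f/C = -k*(k + 6)*(k**2 + 92*k + 87)/(20*(4*k**2 - 24*k - 27)) gives s_k = k*(-k**2 - 92*k - 87)/(20*(k + 3)*(k + 4)*(k + 5)).
s_(k+1) − s_k = (4*k**2 - 24*k - 27)/(k**4 + 18*k**3 + 119*k**2 + 342*k + 360) = t_k.
s_(n+1) = (-n**3 - 95*n**2 - 274*n - 180)/(20*(n**3 + 15*n**2 + 74*n + 120)) and s_(0) = 0, so S(n) = (-n**3 - 95*n**2 - 274*n - 180)/(20*(n**3 + 15*n**2 + 74*n + 120)).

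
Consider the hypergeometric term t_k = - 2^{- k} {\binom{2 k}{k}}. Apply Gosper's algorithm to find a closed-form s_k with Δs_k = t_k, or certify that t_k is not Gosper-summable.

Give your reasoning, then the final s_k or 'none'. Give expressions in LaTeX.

none (Gosper's algorithm certifies no s_k)

Ratio r(k) = (2*k + 1)/(k + 1).
A = 2*k + 1, B = k + 1, C = 1.
Need (2*k + 1)·f(k+1) − (k)·f(k) = 1.
deg f ≤ -1 (via 1,1,0).
Negative degree bound (-1): no f exists, t_k not Gosper-summable.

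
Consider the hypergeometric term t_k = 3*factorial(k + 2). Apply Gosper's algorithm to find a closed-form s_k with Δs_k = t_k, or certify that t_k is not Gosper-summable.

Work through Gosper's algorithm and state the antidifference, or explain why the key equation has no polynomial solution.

The ratio is k + 3.
Gosper form: A/B · C(k+1)/C(k) with A=k + 3, B=1, C=1.
f must satisfy (k + 3)·f(k+1) − (1)·f(k) = 1.
From deg A=1, deg B=0, deg C=0: d=-1.
deg f ≤ -1 is impossible — no certificate.

not Gosper-summable; s_k does not exist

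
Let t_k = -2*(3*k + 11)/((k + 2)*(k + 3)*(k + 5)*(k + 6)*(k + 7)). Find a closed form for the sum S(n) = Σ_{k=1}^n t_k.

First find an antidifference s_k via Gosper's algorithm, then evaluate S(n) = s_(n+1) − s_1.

Step 1: r(k) = (k + 2)*(k + 5)*(3*k + 14)/((k + 4)*(k + 8)*(3*k + 11)).
Normal form (A,B,C) = (k + 2, k + 8, k**2 + 23*k/3 + 44/3).
Set up (k + 2)·f(k+1) − (k + 7)·f(k) − (k**2 + 23*k/3 + 44/3) = 0.
d = 5 from the (1,1,2) case.
Solving with deg f ≤ 5: f(k) = k*(k + 3)*(k + 4)*(k**2 + 13*k + 52)/180.
R(k) = B(k−1)·f(k)/C(k) = k*(k + 3)*(k + 7)*(k**2 + 13*k + 52)/(60*(3*k + 11)); s_k = R·t_k = k*(-k**2 - 13*k - 52)/(30*(k**3 + 13*k**2 + 52*k + 60)).
Verify: 2*(-3*k - 11)/(k**5 + 23*k**4 + 203*k**3 + 853*k**2 + 1692*k + 1260) matches t_k.
Telescope: S(n) = s_(n+1) − s_(1) = (-n**3 - 16*n**2 - 81*n - 66)/(30*(n**3 + 16*n**2 + 81*n + 126)) − (-11/630) = n*(-n**2 - 16*n - 81)/(63*(n**3 + 16*n**2 + 81*n + 126)).

S(n) = n*(-n**2 - 16*n - 81)/(63*(n**3 + 16*n**2 + 81*n + 126))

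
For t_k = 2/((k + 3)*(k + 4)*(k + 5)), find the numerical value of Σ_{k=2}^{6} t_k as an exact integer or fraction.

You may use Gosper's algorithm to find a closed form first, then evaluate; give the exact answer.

Step 1: r(k) = (k + 3)/(k + 6).
So A=k + 3 and B=k + 6, with C=1.
Need (k + 3)·f(k+1) − (k + 5)·f(k) = 1.
d = 2 from the (1,1,0) case.
Solving with deg f ≤ 2: f(k) = k*(k + 7)/24.
Get s_k = R·t_k = k*(k + 7)/(12*(k + 3)*(k + 4)) with R(k) = B(k−1)f(k)/C(k) = k*(k + 5)*(k + 7)/24.
Verify: 2/(k**3 + 12*k**2 + 47*k + 60) matches t_k.
Σ_(k=2)^(6) t_k = s_(7) − s_(2) = 49/660 − (1/20) = 4/165.

Σ = 4/165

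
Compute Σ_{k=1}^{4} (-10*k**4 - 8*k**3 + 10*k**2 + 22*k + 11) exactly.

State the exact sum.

t_(k+1)/t_k = (10*k**4 + 48*k**3 + 74*k**2 + 22*k - 25)/(10*k**4 + 8*k**3 - 10*k**2 - 22*k - 11).
Gosper form: A/B · C(k+1)/C(k) with A=1, B=1, C=k**4 + 4*k**3/5 - k**2 - 11*k/5 - 11/10.
Need (1)·f(k+1) − (1)·f(k) = k**4 + 4*k**3/5 - k**2 - 11*k/5 - 11/10.
Bound: deg f ≤ 5.
A polynomial solution: f(k) = k*(2*k**4 - 3*k**3 - 4*k**2 - 4*k - 2)/10.
Get s_k = R·t_k = k*(-2*k**4 + 3*k**3 + 4*k**2 + 4*k + 2) with R(k) = B(k−1)f(k)/C(k) = k*(2*k**4 - 3*k**3 - 4*k**2 - 4*k - 2)/(10*k**4 + 8*k**3 - 10*k**2 - 22*k - 11).
Check: Δs_k = -10*k**4 - 8*k**3 + 10*k**2 + 22*k + 11. ✓
Sum = s_(5) − s_(1); s_(5) = -3765, s_(1) = 11 ⇒ -3776.

Σ = -3776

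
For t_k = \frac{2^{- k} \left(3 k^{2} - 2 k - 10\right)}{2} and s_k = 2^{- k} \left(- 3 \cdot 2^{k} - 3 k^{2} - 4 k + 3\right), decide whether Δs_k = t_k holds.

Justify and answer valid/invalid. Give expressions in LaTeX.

s_(k+1) = (-6*2**k - 3*k**2 - 10*k - 4)/(2*2**k)
s_(k+1) − s_k = (3*k**2 - 2*k - 10)/(2*2**k)
(s_(k+1) − s_k) − t_k = 0

Valid: the claim telescopes to t_k.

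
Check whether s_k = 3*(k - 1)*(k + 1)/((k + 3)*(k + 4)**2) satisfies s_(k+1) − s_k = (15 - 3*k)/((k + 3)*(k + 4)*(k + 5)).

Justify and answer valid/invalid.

Invalid: residual 9*(2*k**2 + 3*k - 25)/(k**5 + 21*k**4 + 175*k**3 + 723*k**2 + 1480*k + 1200) ≠ 0.

s_(k+1) = 3*k*(k + 2)/((k + 4)*(k + 5)**2)
s_(k+1) − s_k = 3*(-k**3 + 2*k**2 + 34*k + 25)/(k**5 + 21*k**4 + 175*k**3 + 723*k**2 + 1480*k + 1200)
(s_(k+1) − s_k) − t_k = 9*(2*k**2 + 3*k - 25)/(k**5 + 21*k**4 + 175*k**3 + 723*k**2 + 1480*k + 1200)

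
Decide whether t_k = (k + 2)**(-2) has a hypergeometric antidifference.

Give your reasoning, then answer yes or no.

No — key equation has no polynomial f.

t_(k+1)/t_k = (k + 2)**2/(k + 3)**2.
So A=k**2 + 4*k + 4 and B=k**2 + 6*k + 9, with C=1.
f must satisfy (k**2 + 4*k + 4)·f(k+1) − (k**2 + 4*k + 4)·f(k) = 1.
From deg A=2, deg B=2, deg C=0: d=0.
f = c0 ⇒ A·f(k+1) − B(k−1)·f(k) − C = -1. The system {-1 = 0} is inconsistent; no antidifference.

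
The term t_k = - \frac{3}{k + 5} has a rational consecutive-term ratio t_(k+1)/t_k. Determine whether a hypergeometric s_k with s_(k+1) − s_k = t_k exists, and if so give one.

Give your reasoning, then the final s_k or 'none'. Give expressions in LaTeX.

no hypergeometric antidifference exists

Ratio r(k) = (k + 5)/(k + 6).
So A=k + 5 and B=k + 6, with C=1.
Key eq: (k + 5)·f(k+1) = (k + 5)·f(k) + (1).
Bound: deg f ≤ 0.
Generic f = c0 gives residual -1; -1 = 0 cannot hold, so t_k is not Gosper-summable.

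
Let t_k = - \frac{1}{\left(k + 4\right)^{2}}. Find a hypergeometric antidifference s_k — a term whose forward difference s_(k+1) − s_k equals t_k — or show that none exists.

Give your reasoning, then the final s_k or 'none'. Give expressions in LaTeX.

r(k) = (k + 4)**2/(k + 5)**2 after simplifying.
Take A(k)=k**2 + 8*k + 16, B(k)=k**2 + 10*k + 25, C(k)=1.
Set up (k**2 + 8*k + 16)·f(k+1) − (k**2 + 8*k + 16)·f(k) − (1) = 0.
From deg A=2, deg B=2, deg C=0: d=0.
f = c0 ⇒ A·f(k+1) − B(k−1)·f(k) − C = -1. The system {-1 = 0} is inconsistent; no antidifference.

none (Gosper's algorithm certifies no s_k)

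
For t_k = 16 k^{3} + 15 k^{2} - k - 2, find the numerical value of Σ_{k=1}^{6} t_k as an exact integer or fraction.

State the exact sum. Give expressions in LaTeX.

Σ = 8388

r(k) = (16*k**3 + 63*k**2 + 77*k + 28)/(16*k**3 + 15*k**2 - k - 2) after simplifying.
Factor: A=1; B=1; C=k**3 + 15*k**2/16 - k/16 - 1/8.
f must satisfy (1)·f(k+1) − (1)·f(k) = k**3 + 15*k**2/16 - k/16 - 1/8.
deg f ≤ 4 (via 0,0,3).
Solving with deg f ≤ 4: f(k) = k*(4*k**3 - 3*k**2 - 4*k + 1)/16.
So s_k = (B(k−1)f/C)·t_k = (k*(4*k**3 - 3*k**2 - 4*k + 1)/(16*k**3 + 15*k**2 - k - 2))·t_k = k*(4*k**3 - 3*k**2 - 4*k + 1).
Check: Δs_k = 16*k**3 + 15*k**2 - k - 2. ✓
Evaluate s at k=7 and k=1: 8386 and -2; difference 8388.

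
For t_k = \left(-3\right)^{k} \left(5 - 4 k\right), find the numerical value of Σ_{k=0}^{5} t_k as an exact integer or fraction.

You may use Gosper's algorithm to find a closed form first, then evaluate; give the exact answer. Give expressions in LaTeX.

Σ = 2918

Step 1: r(k) = 3*(1 - 4*k)/(4*k - 5).
Factor: A=-3; B=1; C=k - 5/4.
Solve (-3)·f(k+1) − (1)·f(k) = k - 5/4.
Degrees (0,0,1) ⇒ d ≤ 1.
Match coefficients ⇒ f(k) = -(k - 2)/4.
Then R = B(k−1)f/C = -(k - 2)/(4*k - 5), so s_k = R(k)·t_k = (-3)**k*(k - 2).
Check: Δs_k = (-3)**k*(5 - 4*k). ✓
Σ_(k=0)^(5) t_k = s_(6) − s_(0) = 2916 − (-2) = 2918.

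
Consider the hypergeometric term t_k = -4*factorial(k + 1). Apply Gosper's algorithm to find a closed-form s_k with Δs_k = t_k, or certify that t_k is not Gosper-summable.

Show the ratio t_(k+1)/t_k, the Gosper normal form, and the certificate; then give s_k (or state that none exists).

The ratio is k + 2.
Gosper form: A/B · C(k+1)/C(k) with A=k + 2, B=1, C=1.
Need (k + 2)·f(k+1) − (1)·f(k) = 1.
From deg A=1, deg B=0, deg C=0: d=-1.
Negative degree bound (-1): no f exists, t_k not Gosper-summable.

none — t_k is not Gosper-summable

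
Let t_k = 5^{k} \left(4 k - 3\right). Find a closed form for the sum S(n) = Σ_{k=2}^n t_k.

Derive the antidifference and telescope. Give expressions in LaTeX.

t_(k+1)/t_k = 5*(4*k + 1)/(4*k - 3).
Take A(k)=5, B(k)=1, C(k)=k - 3/4.
Key eq: (5)·f(k+1) = (1)·f(k) + (k - 3/4).
deg f ≤ 1 (via 0,0,1).
Match coefficients ⇒ f(k) = (k - 2)/4.
Certificate R = B(k−1)f/C = (k - 2)/(4*k - 3) gives s_k = 5**k*(k - 2).
Verify: 5**k*(4*k - 3) matches t_k.
s_(n+1) = 5**(n + 1)*(n - 1) and s_(2) = 0, so S(n) = 5**(n + 1)*(n - 1).

S(n) = 5^{n + 1} \left(n - 1\right)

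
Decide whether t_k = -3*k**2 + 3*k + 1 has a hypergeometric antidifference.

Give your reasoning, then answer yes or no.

Compute t_(k+1)/t_k: get (3*k**2 + 3*k - 1)/(3*k**2 - 3*k - 1).
Take A(k)=1, B(k)=1, C(k)=k**2 - k - 1/3.
Set up (1)·f(k+1) − (1)·f(k) − (k**2 - k - 1/3) = 0.
deg f ≤ 3 (via 0,0,2).
Solve for f: f(k) = k*(k**2 - 3*k + 1)/3 (degree 3 ≤ 3).
R(k) = B(k−1)·f(k)/C(k) = k*(k**2 - 3*k + 1)/(3*k**2 - 3*k - 1); s_k = R·t_k = k*(-k**2 + 3*k - 1).
Verify: -3*k**2 + 3*k + 1 matches t_k.

Yes. s_k = k*(-k**2 + 3*k - 1).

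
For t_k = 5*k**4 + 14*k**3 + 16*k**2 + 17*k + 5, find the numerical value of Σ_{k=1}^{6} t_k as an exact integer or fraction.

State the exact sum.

Σ = 19392

Compute t_(k+1)/t_k: get (5*k**4 + 34*k**3 + 88*k**2 + 111*k + 57)/(5*k**4 + 14*k**3 + 16*k**2 + 17*k + 5).
A = 1, B = 1, C = k**4 + 14*k**3/5 + 16*k**2/5 + 17*k/5 + 1.
f must satisfy (1)·f(k+1) − (1)·f(k) = k**4 + 14*k**3/5 + 16*k**2/5 + 17*k/5 + 1.
Bound: deg f ≤ 5.
Coefficient equations give f(k) = k*(k**4 + k**3 + 4*k - 1)/5.
So s_k = (B(k−1)f/C)·t_k = (k*(k**4 + k**3 + 4*k - 1)/(5*k**4 + 14*k**3 + 16*k**2 + 17*k + 5))·t_k = k*(k**4 + k**3 + 4*k - 1).
Check: Δs_k = 5*k**4 + 14*k**3 + 16*k**2 + 17*k + 5. ✓
Sum = s_(7) − s_(1); s_(7) = 19397, s_(1) = 5 ⇒ 19392.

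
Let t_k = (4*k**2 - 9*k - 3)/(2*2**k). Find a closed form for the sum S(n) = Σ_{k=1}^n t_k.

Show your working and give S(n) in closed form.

t_(k+1)/t_k = (4*k**2 - k - 8)/(2*(4*k**2 - 9*k - 3)).
Normal form (A,B,C) = (1/2, 1, k**2 - 9*k/4 - 3/4).
Key eq: (1/2)·f(k+1) = (1)·f(k) + (k**2 - 9*k/4 - 3/4).
Bound: deg f ≤ 2.
Solving with deg f ≤ 2: f(k) = -k*(4*k - 1)/2.
Certificate R = B(k−1)f/C = -2*k*(4*k - 1)/(4*k**2 - 9*k - 3) gives s_k = k*(1 - 4*k)/2**k.
Verify: (4*k**2 - 9*k - 3)/(2*2**k) matches t_k.
Telescope: S(n) = s_(n+1) − s_(1) = 2**(-n - 1)*(-4*n**2 - 7*n - 3) − (-3/2) = 2**(-n - 1)*(3*2**n - 4*n**2 - 7*n - 3).

S(n) = 2**(-n - 1)*(3*2**n - 4*n**2 - 7*n - 3)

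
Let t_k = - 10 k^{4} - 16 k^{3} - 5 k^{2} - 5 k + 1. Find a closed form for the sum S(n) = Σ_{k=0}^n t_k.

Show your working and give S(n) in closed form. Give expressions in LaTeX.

Ratio r(k) = (10*k**4 + 56*k**3 + 113*k**2 + 103*k + 35)/(10*k**4 + 16*k**3 + 5*k**2 + 5*k - 1).
So A=1 and B=1, with C=k**4 + 8*k**3/5 + k**2/2 + k/2 - 1/10.
Solve (1)·f(k+1) − (1)·f(k) = k**4 + 8*k**3/5 + k**2/2 + k/2 - 1/10.
From deg A=0, deg B=0, deg C=4: d=5.
Match coefficients ⇒ f(k) = k*(2*k**4 - k**3 - 3*k**2 + 4*k - 3)/10.
Then R = B(k−1)f/C = k*(2*k**4 - k**3 - 3*k**2 + 4*k - 3)/(10*k**4 + 16*k**3 + 5*k**2 + 5*k - 1), so s_k = R(k)·t_k = k*(-2*k**4 + k**3 + 3*k**2 - 4*k + 3).
Δs = -10*k**4 - 16*k**3 - 5*k**2 - 5*k + 1, as required.
Telescope: S(n) = s_(n+1) − s_(0) = -2*n**5 - 9*n**4 - 13*n**3 - 9*n**2 - 2*n + 1 − (0) = -2*n**5 - 9*n**4 - 13*n**3 - 9*n**2 - 2*n + 1.

S(n) = - 2 n^{5} - 9 n^{4} - 13 n^{3} - 9 n^{2} - 2 n + 1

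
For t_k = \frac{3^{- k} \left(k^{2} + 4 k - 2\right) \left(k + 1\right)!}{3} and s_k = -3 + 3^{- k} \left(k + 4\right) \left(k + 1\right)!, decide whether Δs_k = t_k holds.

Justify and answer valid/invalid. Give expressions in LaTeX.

valid (s_(k+1) − s_k reduces to t_k)

s_(k+1) = 3**(-k - 1)*(k + 5)*factorial(k + 2) - 3
s_(k+1) − s_k = (k**2 + 4*k - 2)*factorial(k + 1)/(3*3**k)
(s_(k+1) − s_k) − t_k = 0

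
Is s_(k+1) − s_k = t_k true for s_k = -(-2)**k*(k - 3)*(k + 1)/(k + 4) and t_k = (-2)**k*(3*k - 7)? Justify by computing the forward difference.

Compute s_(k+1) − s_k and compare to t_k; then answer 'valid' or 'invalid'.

Invalid: residual (-2)**k*(-9*k**2 - 18*k + 93)/(k**2 + 9*k + 20) ≠ 0.

s_(k+1) = (-2)**(k + 1)*(4 - k**2)/(k + 5)
s_(k+1) − s_k = (-2)**k*(3*k**3 + 11*k**2 - 21*k - 47)/(k**2 + 9*k + 20)
(s_(k+1) − s_k) − t_k = (-2)**k*(-9*k**2 - 18*k + 93)/(k**2 + 9*k + 20)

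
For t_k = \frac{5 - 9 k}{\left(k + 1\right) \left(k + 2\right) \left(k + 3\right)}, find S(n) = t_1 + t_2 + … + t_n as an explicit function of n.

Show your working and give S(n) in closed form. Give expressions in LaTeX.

S(n) = \frac{n \left(- 11 n - 1\right)}{6 \left(n^{2} + 5 n + 6\right)}

Ratio r(k) = (k + 1)*(9*k + 4)/((k + 4)*(9*k - 5)).
A = k + 1, B = k + 4, C = k - 5/9.
f must satisfy (k + 1)·f(k+1) − (k + 3)·f(k) = k - 5/9.
Bound: deg f ≤ 2.
Solve for f: f(k) = k*(k - 6)/9 (degree 2 ≤ 2).
R(k) = B(k−1)·f(k)/C(k) = k*(k - 6)*(k + 3)/(9*k - 5); s_k = R·t_k = k*(6 - k)/((k + 1)*(k + 2)).
Δs = (5 - 9*k)/(k**3 + 6*k**2 + 11*k + 6), as required.
Telescope: S(n) = s_(n+1) − s_(1) = (-n**2 + 4*n + 5)/(n**2 + 5*n + 6) − (5/6) = n*(-11*n - 1)/(6*(n**2 + 5*n + 6)).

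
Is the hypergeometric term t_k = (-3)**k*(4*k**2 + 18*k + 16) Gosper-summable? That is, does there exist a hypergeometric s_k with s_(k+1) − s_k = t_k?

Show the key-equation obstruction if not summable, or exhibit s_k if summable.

Yes. s_k = (-3)**k*(-k**2 - 3*k - 1).

The ratio is 3*(-2*k**2 - 13*k - 19)/(2*k**2 + 9*k + 8).
A = -3, B = 1, C = k**2 + 9*k/2 + 4.
Key eq: (-3)·f(k+1) = (1)·f(k) + (k**2 + 9*k/2 + 4).
deg f ≤ 2 (via 0,0,2).
Solve for f: f(k) = -(k**2 + 3*k + 1)/4 (degree 2 ≤ 2).
Then R = B(k−1)f/C = -(k**2 + 3*k + 1)/(2*(2*k**2 + 9*k + 8)), so s_k = R(k)·t_k = (-3)**k*(-k**2 - 3*k - 1).
Check: Δs_k = (-3)**k*(4*k**2 + 18*k + 16). ✓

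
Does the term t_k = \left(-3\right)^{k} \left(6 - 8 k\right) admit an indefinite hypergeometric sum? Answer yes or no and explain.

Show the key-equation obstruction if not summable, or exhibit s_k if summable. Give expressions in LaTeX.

Step 1: r(k) = 3*(-4*k - 1)/(4*k - 3).
So A=-3 and B=1, with C=k - 3/4.
Key eq: (-3)·f(k+1) = (1)·f(k) + (k - 3/4).
Bound: deg f ≤ 1.
Solving with deg f ≤ 1: f(k) = -(2*k - 3)/8.
Get s_k = R·t_k = (-3)**k*(2*k - 3) with R(k) = B(k−1)f(k)/C(k) = -(2*k - 3)/(2*(4*k - 3)).
Δs = (-3)**k*(6 - 8*k), as required.

Yes. s_k = \left(-3\right)^{k} \left(2 k - 3\right).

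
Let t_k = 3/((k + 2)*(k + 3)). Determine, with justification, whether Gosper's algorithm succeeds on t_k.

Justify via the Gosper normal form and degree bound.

The ratio is (k + 2)/(k + 4).
A = k + 2, B = k + 4, C = 1.
f must satisfy (k + 2)·f(k+1) − (k + 3)·f(k) = 1.
Bound: deg f ≤ 1.
Coefficient equations give f(k) = k/2.
So s_k = (B(k−1)f/C)·t_k = (k*(k + 3)/2)·t_k = 3*k/(2*(k + 2)).
Δs = 3/(k**2 + 5*k + 6), as required.

Yes. s_k = 3*k/(2*(k + 2)).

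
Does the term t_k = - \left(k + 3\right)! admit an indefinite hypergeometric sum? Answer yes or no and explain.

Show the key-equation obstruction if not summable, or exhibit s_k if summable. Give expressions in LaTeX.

No — negative degree bound, so no certificate f.

r(k) = k + 4 after simplifying.
Gosper form: A/B · C(k+1)/C(k) with A=k + 4, B=1, C=1.
f must satisfy (k + 4)·f(k+1) − (1)·f(k) = 1.
deg f ≤ -1 (via 1,0,0).
Negative degree bound (-1): no f exists, t_k not Gosper-summable.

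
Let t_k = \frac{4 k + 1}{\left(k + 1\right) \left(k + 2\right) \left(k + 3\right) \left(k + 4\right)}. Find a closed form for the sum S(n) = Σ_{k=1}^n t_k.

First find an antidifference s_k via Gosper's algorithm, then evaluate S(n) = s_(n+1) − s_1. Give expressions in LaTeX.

S(n) = \frac{n \left(n^{2} + 9 n + 10\right)}{8 \left(n^{3} + 9 n^{2} + 26 n + 24\right)}

Compute t_(k+1)/t_k: get (k + 1)*(4*k + 5)/((k + 5)*(4*k + 1)).
A = k + 1, B = k + 5, C = k + 1/4.
Solve (k + 1)·f(k+1) − (k + 4)·f(k) = k + 1/4.
deg f ≤ 3 (via 1,1,1).
Coefficient equations give f(k) = k*(k**2 + 6*k - 1)/24.
Certificate R = B(k−1)f/C = k*(k + 4)*(k**2 + 6*k - 1)/(6*(4*k + 1)) gives s_k = k*(k**2 + 6*k - 1)/(6*(k + 1)*(k + 2)*(k + 3)).
Verify: (4*k + 1)/(k**4 + 10*k**3 + 35*k**2 + 50*k + 24) matches t_k.
Evaluate: s_(n+1) = (n**3 + 9*n**2 + 14*n + 6)/(6*(n**3 + 9*n**2 + 26*n + 24)); subtract s_(1) = 1/24 ⇒ S(n) = n*(n**2 + 9*n + 10)/(8*(n**3 + 9*n**2 + 26*n + 24)).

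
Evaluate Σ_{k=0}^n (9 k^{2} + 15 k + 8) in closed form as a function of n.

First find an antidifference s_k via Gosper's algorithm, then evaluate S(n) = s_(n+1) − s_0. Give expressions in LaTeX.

Ratio r(k) = (9*k**2 + 33*k + 32)/(9*k**2 + 15*k + 8).
A = 1, B = 1, C = k**2 + 5*k/3 + 8/9.
Set up (1)·f(k+1) − (1)·f(k) − (k**2 + 5*k/3 + 8/9) = 0.
Degrees (0,0,2) ⇒ d ≤ 3.
Match coefficients ⇒ f(k) = k*(3*k**2 + 3*k + 2)/9.
Then R = B(k−1)f/C = k*(3*k**2 + 3*k + 2)/(9*k**2 + 15*k + 8), so s_k = R(k)·t_k = k*(3*k**2 + 3*k + 2).
Check: Δs_k = 9*k**2 + 15*k + 8. ✓
Σ_(k=0)^n t_k = s_(n+1) − s_(0) = (3*n**3 + 12*n**2 + 17*n + 8) − (0), i.e. 3*n**3 + 12*n**2 + 17*n + 8.

S(n) = 3 n^{3} + 12 n^{2} + 17 n + 8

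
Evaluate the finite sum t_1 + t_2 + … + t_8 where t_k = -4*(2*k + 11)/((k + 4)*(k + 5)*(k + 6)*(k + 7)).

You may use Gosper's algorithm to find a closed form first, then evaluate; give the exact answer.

Ratio r(k) = (k + 4)*(2*k + 13)/((k + 8)*(2*k + 11)).
Factor: A=k + 4; B=k + 8; C=k + 11/2.
Solve (k + 4)·f(k+1) − (k + 7)·f(k) = k + 11/2.
deg f ≤ 3 (via 1,1,1).
Coefficient equations give f(k) = k*(k + 5)*(k + 10)/48.
So s_k = (B(k−1)f/C)·t_k = (k*(k + 5)*(k + 7)*(k + 10)/(24*(2*k + 11)))·t_k = k*(-k - 10)/(6*(k**2 + 10*k + 24)).
s_(k+1) − s_k = 4*(-2*k - 11)/(k**4 + 22*k**3 + 179*k**2 + 638*k + 840) = t_k.
Evaluate s at k=9 and k=1: -19/130 and -11/210; difference -128/1365.

Σ = -128/1365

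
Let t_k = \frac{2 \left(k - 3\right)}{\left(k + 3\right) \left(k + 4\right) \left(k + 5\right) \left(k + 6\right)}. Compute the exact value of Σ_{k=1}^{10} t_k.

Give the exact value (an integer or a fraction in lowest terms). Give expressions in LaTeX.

Σ = -1/336

Step 1: r(k) = (k - 2)*(k + 3)/((k - 3)*(k + 7)).
Take A(k)=k + 3, B(k)=k + 7, C(k)=k - 3.
f must satisfy (k + 3)·f(k+1) − (k + 6)·f(k) = k - 3.
From deg A=1, deg B=1, deg C=1: d=3.
Solving with deg f ≤ 3: f(k) = -k*(k**2 + 12*k + 107)/120.
Get s_k = R·t_k = k*(-k**2 - 12*k - 107)/(60*(k + 3)*(k + 4)*(k + 5)) with R(k) = B(k−1)f(k)/C(k) = -k*(k + 6)*(k**2 + 12*k + 107)/(120*(k - 3)).
Check: Δs_k = 2*(k - 3)/(k**4 + 18*k**3 + 119*k**2 + 342*k + 360). ✓
Evaluate s at k=11 and k=1: -11/560 and -1/60; difference -1/336.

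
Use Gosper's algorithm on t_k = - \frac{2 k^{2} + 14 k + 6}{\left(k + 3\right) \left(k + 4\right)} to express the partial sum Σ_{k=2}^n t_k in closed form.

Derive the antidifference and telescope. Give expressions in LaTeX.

The ratio is (k + 3)*(7*k + (k + 1)**2 + 10)/((k + 5)*(k**2 + 7*k + 3)).
Gosper form: A/B · C(k+1)/C(k) with A=k + 3, B=k + 5, C=k**2 + 7*k + 3.
f must satisfy (k + 3)·f(k+1) − (k + 4)·f(k) = k**2 + 7*k + 3.
From deg A=1, deg B=1, deg C=2: d=2.
A polynomial solution: f(k) = k**2.
Certificate R = B(k−1)f/C = k**2*(k + 4)/(k**2 + 7*k + 3) gives s_k = -2*k**2/(k + 3).
Δs = 2*(-k**2 - 7*k - 3)/(k**2 + 7*k + 12), as required.
s_(n+1) = 2*(-n**2 - 2*n - 1)/(n + 4) and s_(2) = -8/5, so S(n) = 2*(-5*n**2 - 6*n + 11)/(5*(n + 4)).

S(n) = \frac{2 \left(- 5 n^{2} - 6 n + 11\right)}{5 \left(n + 4\right)}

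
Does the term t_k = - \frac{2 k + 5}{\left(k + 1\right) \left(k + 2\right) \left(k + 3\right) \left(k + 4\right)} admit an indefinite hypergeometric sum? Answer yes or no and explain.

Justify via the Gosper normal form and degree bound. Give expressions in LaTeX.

t_(k+1)/t_k = (k + 1)*(2*k + 7)/((k + 5)*(2*k + 5)).
A = k + 1, B = k + 5, C = k + 5/2.
Set up (k + 1)·f(k+1) − (k + 4)·f(k) − (k + 5/2) = 0.
Bound: deg f ≤ 3.
A polynomial solution: f(k) = k*(k + 2)*(k + 4)/6.
Get s_k = R·t_k = k*(-k - 4)/(3*(k**2 + 4*k + 3)) with R(k) = B(k−1)f(k)/C(k) = k*(k + 2)*(k + 4)**2/(3*(2*k + 5)).
s_(k+1) − s_k = (-2*k - 5)/(k**4 + 10*k**3 + 35*k**2 + 50*k + 24) = t_k.

Yes. s_k = \frac{k \left(- k - 4\right)}{3 \left(k^{2} + 4 k + 3\right)}.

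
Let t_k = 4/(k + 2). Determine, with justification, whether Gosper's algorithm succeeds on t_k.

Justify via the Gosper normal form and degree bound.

t_(k+1)/t_k = (k + 2)/(k + 3).
Take A(k)=k + 2, B(k)=k + 3, C(k)=1.
f must satisfy (k + 2)·f(k+1) − (k + 2)·f(k) = 1.
d = 0 from the (1,1,0) case.
f = c0 ⇒ A·f(k+1) − B(k−1)·f(k) − C = -1. The system {-1 = 0} is inconsistent; no antidifference.

No — t_k has no hypergeometric antidifference.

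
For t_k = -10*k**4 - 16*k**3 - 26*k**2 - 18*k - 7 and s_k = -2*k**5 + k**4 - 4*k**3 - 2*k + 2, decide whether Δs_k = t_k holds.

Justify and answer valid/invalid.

Valid: the claim telescopes to t_k.

s_(k+1) = -2*k - 2*(k + 1)**5 + (k + 1)**4 - 4*(k + 1)**3
s_(k+1) − s_k = -10*k**4 - 16*k**3 - 26*k**2 - 18*k - 7
(s_(k+1) − s_k) − t_k = 0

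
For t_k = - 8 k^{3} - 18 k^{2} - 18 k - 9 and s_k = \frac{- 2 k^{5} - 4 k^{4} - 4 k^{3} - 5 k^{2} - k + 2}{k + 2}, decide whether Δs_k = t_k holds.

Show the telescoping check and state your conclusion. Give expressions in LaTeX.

Invalid: residual \frac{2 \left(3 k^{4} + 16 k^{3} + 26 k^{2} + 21 k + 10\right)}{k^{2} + 5 k + 6} ≠ 0.

s_(k+1) = (-2*k**5 - 14*k**4 - 40*k**3 - 61*k**2 - 49*k - 14)/(k + 3)
s_(k+1) − s_k = (-8*k**5 - 52*k**4 - 124*k**3 - 155*k**2 - 111*k - 34)/(k**2 + 5*k + 6)
(s_(k+1) − s_k) − t_k = 2*(3*k**4 + 16*k**3 + 26*k**2 + 21*k + 10)/(k**2 + 5*k + 6)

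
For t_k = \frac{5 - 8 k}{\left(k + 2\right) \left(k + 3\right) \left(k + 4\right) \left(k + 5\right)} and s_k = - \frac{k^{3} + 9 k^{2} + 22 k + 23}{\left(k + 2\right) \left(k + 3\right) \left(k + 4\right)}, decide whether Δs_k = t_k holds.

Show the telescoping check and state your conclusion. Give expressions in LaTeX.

valid (s_(k+1) − s_k reduces to t_k)

s_(k+1) = (-22*k - (k + 1)**3 - 9*(k + 1)**2 - 45)/((k + 3)*(k + 4)*(k + 5))
s_(k+1) − s_k = (5 - 8*k)/(k**4 + 14*k**3 + 71*k**2 + 154*k + 120)
(s_(k+1) − s_k) − t_k = 0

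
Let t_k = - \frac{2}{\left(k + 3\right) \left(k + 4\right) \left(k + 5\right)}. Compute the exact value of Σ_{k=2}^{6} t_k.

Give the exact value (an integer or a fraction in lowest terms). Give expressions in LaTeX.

Step 1: r(k) = (k + 3)/(k + 6).
A = k + 3, B = k + 6, C = 1.
Solve (k + 3)·f(k+1) − (k + 5)·f(k) = 1.
deg f ≤ 2 (via 1,1,0).
Solve for f: f(k) = k*(k + 7)/24 (degree 2 ≤ 2).
Certificate R = B(k−1)f/C = k*(k + 5)*(k + 7)/24 gives s_k = k*(-k - 7)/(12*(k + 3)*(k + 4)).
Δs = -2/(k**3 + 12*k**2 + 47*k + 60), as required.
Evaluate s at k=7 and k=2: -49/660 and -1/20; difference -4/165.

Σ = -4/165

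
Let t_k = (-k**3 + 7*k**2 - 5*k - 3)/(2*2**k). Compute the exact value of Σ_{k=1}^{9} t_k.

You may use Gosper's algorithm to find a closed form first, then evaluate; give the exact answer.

Step 1: r(k) = (k**3 - 4*k**2 - 6*k + 2)/(2*(k**3 - 7*k**2 + 5*k + 3)).
Normal form (A,B,C) = (1/2, 1, k**3 - 7*k**2 + 5*k + 3).
Need (1/2)·f(k+1) − (1)·f(k) = k**3 - 7*k**2 + 5*k + 3.
Bound: deg f ≤ 3.
Match coefficients ⇒ f(k) = -2*k**2*(k - 4).
R(k) = B(k−1)·f(k)/C(k) = -2*k**2*(k - 4)/(k**3 - 7*k**2 + 5*k + 3); s_k = R·t_k = k**2*(k - 4)/2**k.
Verify: (-k**3 + 7*k**2 - 5*k - 3)/(2*2**k) matches t_k.
Σ_(k=1)^(9) t_k = s_(10) − s_(1) = 75/128 − (-3/2) = 267/128.

Σ = 267/128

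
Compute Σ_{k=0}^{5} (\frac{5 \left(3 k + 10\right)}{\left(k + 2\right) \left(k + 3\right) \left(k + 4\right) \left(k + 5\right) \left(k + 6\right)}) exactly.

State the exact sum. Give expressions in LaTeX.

Σ = 21/176

Compute t_(k+1)/t_k: get (k + 2)*(3*k + 13)/((k + 7)*(3*k + 10)).
So A=k + 2 and B=k + 7, with C=k + 10/3.
f must satisfy (k + 2)·f(k+1) − (k + 6)·f(k) = k + 10/3.
Bound: deg f ≤ 4.
A polynomial solution: f(k) = k*(k + 3)*(k**2 + 11*k + 38)/120.
Get s_k = R·t_k = k*(k**2 + 11*k + 38)/(8*(k**3 + 11*k**2 + 38*k + 40)) with R(k) = B(k−1)f(k)/C(k) = k*(k + 3)*(k + 6)*(k**2 + 11*k + 38)/(40*(3*k + 10)).
Δs = 5*(3*k + 10)/(k**5 + 20*k**4 + 155*k**3 + 580*k**2 + 1044*k + 720), as required.
Telescoping: Σ = s_(6) − s_(0) = 21/176 − (0) = 21/176.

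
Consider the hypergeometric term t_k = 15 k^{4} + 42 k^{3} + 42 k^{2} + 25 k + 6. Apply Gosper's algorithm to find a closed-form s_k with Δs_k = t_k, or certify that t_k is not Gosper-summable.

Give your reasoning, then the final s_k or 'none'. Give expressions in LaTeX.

The ratio is (15*k**4 + 102*k**3 + 258*k**2 + 295*k + 130)/(15*k**4 + 42*k**3 + 42*k**2 + 25*k + 6).
Take A(k)=1, B(k)=1, C(k)=k**4 + 14*k**3/5 + 14*k**2/5 + 5*k/3 + 2/5.
Set up (1)·f(k+1) − (1)·f(k) − (k**4 + 14*k**3/5 + 14*k**2/5 + 5*k/3 + 2/5) = 0.
Bound: deg f ≤ 5.
Match coefficients ⇒ f(k) = k**2*(3*k**3 + 3*k**2 - 2*k + 2)/15.
R(k) = B(k−1)·f(k)/C(k) = k**2*(3*k**3 + 3*k**2 - 2*k + 2)/(15*k**4 + 42*k**3 + 42*k**2 + 25*k + 6); s_k = R·t_k = k**2*(3*k**3 + 3*k**2 - 2*k + 2).
Δs = 15*k**4 + 42*k**3 + 42*k**2 + 25*k + 6, as required.

s_k = k^{2} \left(3 k^{3} + 3 k^{2} - 2 k + 2\right)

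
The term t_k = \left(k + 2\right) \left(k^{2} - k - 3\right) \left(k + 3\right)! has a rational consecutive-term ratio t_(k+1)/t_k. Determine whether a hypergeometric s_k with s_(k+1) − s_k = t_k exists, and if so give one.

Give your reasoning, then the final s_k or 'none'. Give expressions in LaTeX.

s_k = \left(k^{2} - 4 k + 2\right) \left(k + 3\right)!

Compute t_(k+1)/t_k: get (k + 3)*(k + 4)*(k - (k + 1)**2 + 4)/((k + 2)*(-k**2 + k + 3)).
Gosper form: A/B · C(k+1)/C(k) with A=k + 4, B=1, C=k**3 + k**2 - 5*k - 6.
Need (k + 4)·f(k+1) − (1)·f(k) = k**3 + k**2 - 5*k - 6.
Bound: deg f ≤ 2.
Coefficient equations give f(k) = k**2 - 4*k + 2.
Certificate R = B(k−1)f/C = (k**2 - 4*k + 2)/((k + 2)*(k**2 - k - 3)) gives s_k = (k**2 - 4*k + 2)*factorial(k + 3).
Verify: (k + 2)*(k**2 - k - 3)*factorial(k + 3) matches t_k.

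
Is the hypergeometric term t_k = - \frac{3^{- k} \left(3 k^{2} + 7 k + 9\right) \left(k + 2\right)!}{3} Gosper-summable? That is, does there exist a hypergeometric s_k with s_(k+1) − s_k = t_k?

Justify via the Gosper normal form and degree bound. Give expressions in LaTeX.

Yes. s_k = - 3^{- k} \left(3 k + 4\right) \left(k + 2\right)!.

Step 1: r(k) = (k + 3)*(7*k + 3*(k + 1)**2 + 16)/(3*(3*k**2 + 7*k + 9)).
A = k/3 + 1, B = 1, C = k**2 + 7*k/3 + 3.
Key eq: (k/3 + 1)·f(k+1) = (1)·f(k) + (k**2 + 7*k/3 + 3).
Degrees (1,0,2) ⇒ d ≤ 1.
Coefficient equations give f(k) = 3*k + 4.
R(k) = B(k−1)·f(k)/C(k) = 3*(3*k + 4)/(3*k**2 + 7*k + 9); s_k = R·t_k = -(3*k + 4)*factorial(k + 2)/3**k.
Δs = -(3*k**2 + 7*k + 9)*factorial(k + 2)/(3*3**k), as required.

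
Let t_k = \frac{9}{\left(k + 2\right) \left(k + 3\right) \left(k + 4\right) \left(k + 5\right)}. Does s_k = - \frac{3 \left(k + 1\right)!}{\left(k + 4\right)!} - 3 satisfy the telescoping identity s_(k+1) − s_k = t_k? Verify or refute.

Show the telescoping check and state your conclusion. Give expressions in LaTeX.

s_(k+1) = -3*factorial(k + 2)/factorial(k + 5) - 3
s_(k+1) − s_k = 9/((k + 2)*(k + 3)*(k + 4)*(k + 5))
(s_(k+1) − s_k) − t_k = 0

valid (s_(k+1) − s_k reduces to t_k)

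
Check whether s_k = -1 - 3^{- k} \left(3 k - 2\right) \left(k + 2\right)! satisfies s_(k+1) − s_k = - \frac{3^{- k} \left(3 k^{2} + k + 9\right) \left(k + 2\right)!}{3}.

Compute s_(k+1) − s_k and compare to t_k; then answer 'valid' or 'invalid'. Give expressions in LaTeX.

s_(k+1) = -3**(-k - 1)*(3*k + 1)*factorial(k + 3) - 1
s_(k+1) − s_k = -(3*k**2 + k + 9)*factorial(k + 2)/(3*3**k)
(s_(k+1) − s_k) − t_k = 0

Valid: the claim telescopes to t_k.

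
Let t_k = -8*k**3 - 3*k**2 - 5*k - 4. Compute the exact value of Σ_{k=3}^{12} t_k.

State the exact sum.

Ratio r(k) = (8*k**3 + 27*k**2 + 35*k + 20)/(8*k**3 + 3*k**2 + 5*k + 4).
Normal form (A,B,C) = (1, 1, k**3 + 3*k**2/8 + 5*k/8 + 1/2).
Need (1)·f(k+1) − (1)·f(k) = k**3 + 3*k**2/8 + 5*k/8 + 1/2.
From deg A=0, deg B=0, deg C=3: d=4.
Solve for f: f(k) = k*(2*k**3 - 3*k**2 + 3*k + 2)/8 (degree 4 ≤ 4).
So s_k = (B(k−1)f/C)·t_k = (k*(2*k**3 - 3*k**2 + 3*k + 2)/(8*k**3 + 3*k**2 + 5*k + 4))·t_k = k*(-2*k**3 + 3*k**2 - 3*k - 2).
s_(k+1) − s_k = -8*k**3 - 3*k**2 - 5*k - 4 = t_k.
Evaluate s at k=13 and k=3: -51064 and -114; difference -50950.

Σ = -50950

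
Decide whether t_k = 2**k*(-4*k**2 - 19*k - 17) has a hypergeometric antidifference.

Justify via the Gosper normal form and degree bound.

t_(k+1)/t_k = 2*(4*k**2 + 27*k + 40)/(4*k**2 + 19*k + 17).
Gosper form: A/B · C(k+1)/C(k) with A=2, B=1, C=k**2 + 19*k/4 + 17/4.
Solve (2)·f(k+1) − (1)·f(k) = k**2 + 19*k/4 + 17/4.
Bound: deg f ≤ 2.
Solving with deg f ≤ 2: f(k) = (4*k**2 + 3*k + 3)/4.
So s_k = (B(k−1)f/C)·t_k = ((4*k**2 + 3*k + 3)/(4*k**2 + 19*k + 17))·t_k = 2**k*(-4*k**2 - 3*k - 3).
Verify: 2**k*(-4*k**2 - 19*k - 17) matches t_k.

Yes. s_k = 2**k*(-4*k**2 - 3*k - 3).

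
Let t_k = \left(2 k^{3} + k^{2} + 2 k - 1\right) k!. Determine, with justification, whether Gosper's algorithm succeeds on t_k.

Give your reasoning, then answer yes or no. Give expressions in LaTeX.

t_(k+1)/t_k = (k + 1)*(2*k + 2*(k + 1)**3 + (k + 1)**2 + 1)/(2*k**3 + k**2 + 2*k - 1).
Factor: A=k + 1; B=1; C=k**3 + k**2/2 + k - 1/2.
Key eq: (k + 1)·f(k+1) = (1)·f(k) + (k**3 + k**2/2 + k - 1/2).
From deg A=1, deg B=0, deg C=3: d=2.
Coefficient equations give f(k) = (2*k**2 - 3*k - 1)/2.
Get s_k = R·t_k = (2*k**2 - 3*k - 1)*factorial(k) with R(k) = B(k−1)f(k)/C(k) = (2*k**2 - 3*k - 1)/(2*k**3 + k**2 + 2*k - 1).
Δs = (2*k**3 + k**2 + 2*k - 1)*factorial(k), as required.

Yes. s_k = \left(2 k^{2} - 3 k - 1\right) k!.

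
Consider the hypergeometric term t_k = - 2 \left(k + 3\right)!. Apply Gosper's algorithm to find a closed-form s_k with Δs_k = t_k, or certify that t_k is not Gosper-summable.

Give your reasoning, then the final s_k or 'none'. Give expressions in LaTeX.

t_(k+1)/t_k = k + 4.
Gosper form: A/B · C(k+1)/C(k) with A=k + 4, B=1, C=1.
Key eq: (k + 4)·f(k+1) = (1)·f(k) + (1).
deg f ≤ -1 (via 1,0,0).
d = -1 < 0 ⇒ no nonzero polynomial f; not summable.

none — t_k is not Gosper-summable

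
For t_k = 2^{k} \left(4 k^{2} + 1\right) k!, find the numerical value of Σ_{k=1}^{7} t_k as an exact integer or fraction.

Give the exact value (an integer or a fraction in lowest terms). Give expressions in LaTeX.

Σ = 134184962

Ratio r(k) = 2*(k + 1)*(4*(k + 1)**2 + 1)/(4*k**2 + 1).
A = 2*k + 2, B = 1, C = k**2 + 1/4.
Key eq: (2*k + 2)·f(k+1) = (1)·f(k) + (k**2 + 1/4).
Bound: deg f ≤ 1.
Solve for f: f(k) = (2*k - 3)/4 (degree 1 ≤ 1).
Get s_k = R·t_k = 2**k*(2*k - 3)*factorial(k) with R(k) = B(k−1)f(k)/C(k) = (2*k - 3)/(4*k**2 + 1).
Verify: 2**k*(4*k**2 + 1)*factorial(k) matches t_k.
Σ_(k=1)^(7) t_k = s_(8) − s_(1) = 134184960 − (-2) = 134184962.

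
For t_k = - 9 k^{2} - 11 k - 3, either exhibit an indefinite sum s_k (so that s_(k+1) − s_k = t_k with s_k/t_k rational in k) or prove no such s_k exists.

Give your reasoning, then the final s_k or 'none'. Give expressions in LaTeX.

s_k = k \left(- 3 k^{2} - k + 1\right)

t_(k+1)/t_k = (9*k**2 + 29*k + 23)/(9*k**2 + 11*k + 3).
A = 1, B = 1, C = k**2 + 11*k/9 + 1/3.
Need (1)·f(k+1) − (1)·f(k) = k**2 + 11*k/9 + 1/3.
From deg A=0, deg B=0, deg C=2: d=3.
Coefficient equations give f(k) = k*(3*k**2 + k - 1)/9.
R(k) = B(k−1)·f(k)/C(k) = k*(3*k**2 + k - 1)/(9*k**2 + 11*k + 3); s_k = R·t_k = k*(-3*k**2 - k + 1).
Check: Δs_k = -9*k**2 - 11*k - 3. ✓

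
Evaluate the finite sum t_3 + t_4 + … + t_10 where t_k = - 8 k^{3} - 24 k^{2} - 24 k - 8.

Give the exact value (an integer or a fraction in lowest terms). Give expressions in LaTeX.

Step 1: r(k) = (k**3 + 6*k**2 + 12*k + 8)/(k**3 + 3*k**2 + 3*k + 1).
Factor: A=1; B=1; C=k**3 + 3*k**2 + 3*k + 1.
Key eq: (1)·f(k+1) = (1)·f(k) + (k**3 + 3*k**2 + 3*k + 1).
deg f ≤ 4 (via 0,0,3).
Solve for f: f(k) = k**2*(k + 1)**2/4 (degree 4 ≤ 4).
Certificate R = B(k−1)f/C = k**2/(4*(k + 1)) gives s_k = 2*k**2*(-k**2 - 2*k - 1).
Verify: -8*k**3 - 24*k**2 - 24*k - 8 matches t_k.
Evaluate s at k=11 and k=3: -34848 and -288; difference -34560.

Σ = -34560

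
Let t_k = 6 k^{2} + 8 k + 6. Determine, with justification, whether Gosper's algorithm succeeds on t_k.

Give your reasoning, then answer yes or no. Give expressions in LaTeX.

Compute t_(k+1)/t_k: get (3*k**2 + 10*k + 10)/(3*k**2 + 4*k + 3).
A = 1, B = 1, C = k**2 + 4*k/3 + 1.
Need (1)·f(k+1) − (1)·f(k) = k**2 + 4*k/3 + 1.
deg f ≤ 3 (via 0,0,2).
Solve for f: f(k) = k*(2*k**2 + k + 3)/6 (degree 3 ≤ 3).
Then R = B(k−1)f/C = k*(2*k**2 + k + 3)/(2*(3*k**2 + 4*k + 3)), so s_k = R(k)·t_k = k*(2*k**2 + k + 3).
s_(k+1) − s_k = 6*k**2 + 8*k + 6 = t_k.

Yes. s_k = k \left(2 k^{2} + k + 3\right).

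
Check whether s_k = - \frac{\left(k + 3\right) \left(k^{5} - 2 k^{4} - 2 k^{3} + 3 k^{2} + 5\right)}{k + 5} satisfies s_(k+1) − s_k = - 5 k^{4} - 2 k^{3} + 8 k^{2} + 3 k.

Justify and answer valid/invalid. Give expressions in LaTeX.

s_(k+1) = (-k**6 - 7*k**5 - 12*k**4 + 5*k**3 + 23*k**2 + 7*k - 20)/(k + 6)
s_(k+1) − s_k = (-5*k**6 - 49*k**5 - 106*k**4 + 39*k**3 + 181*k**2 + 60*k - 10)/(k**2 + 11*k + 30)
(s_(k+1) − s_k) − t_k = 2*(4*k**5 + 29*k**4 + 4*k**3 - 46*k**2 - 15*k - 5)/(k**2 + 11*k + 30)

Invalid: residual \frac{2 \left(4 k^{5} + 29 k^{4} + 4 k^{3} - 46 k^{2} - 15 k - 5\right)}{k^{2} + 11 k + 30} ≠ 0.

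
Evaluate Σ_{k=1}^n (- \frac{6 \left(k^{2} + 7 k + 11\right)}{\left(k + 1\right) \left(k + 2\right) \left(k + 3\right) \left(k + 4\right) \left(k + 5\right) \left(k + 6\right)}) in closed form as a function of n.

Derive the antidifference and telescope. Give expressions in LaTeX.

t_(k+1)/t_k = (k + 1)*(7*k + (k + 1)**2 + 18)/((k + 7)*(k**2 + 7*k + 11)).
So A=k + 1 and B=k + 7, with C=k**2 + 7*k + 11.
f must satisfy (k + 1)·f(k+1) − (k + 6)·f(k) = k**2 + 7*k + 11.
deg f ≤ 5 (via 1,1,2).
Solve for f: f(k) = k*(k + 2)*(k + 4)*(k**2 + 9*k + 23)/45 (degree 5 ≤ 5).
Get s_k = R·t_k = 2*k*(-k**2 - 9*k - 23)/(15*(k**3 + 9*k**2 + 23*k + 15)) with R(k) = B(k−1)f(k)/C(k) = k*(k + 2)*(k + 4)*(k + 6)*(k**2 + 9*k + 23)/(45*(k**2 + 7*k + 11)).
Δs = 6*(-k**2 - 7*k - 11)/(k**6 + 21*k**5 + 175*k**4 + 735*k**3 + 1624*k**2 + 1764*k + 720), as required.
s_(n+1) = 2*(-n**3 - 12*n**2 - 44*n - 33)/(15*(n**3 + 12*n**2 + 44*n + 48)) and s_(1) = -11/120, so S(n) = n*(-n**2 - 12*n - 44)/(24*(n**3 + 12*n**2 + 44*n + 48)).

S(n) = \frac{n \left(- n^{2} - 12 n - 44\right)}{24 \left(n^{3} + 12 n^{2} + 44 n + 48\right)}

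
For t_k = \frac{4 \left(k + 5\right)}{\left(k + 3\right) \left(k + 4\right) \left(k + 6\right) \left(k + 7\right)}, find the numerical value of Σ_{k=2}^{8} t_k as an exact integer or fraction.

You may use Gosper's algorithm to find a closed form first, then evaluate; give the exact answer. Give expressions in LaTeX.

Ratio r(k) = (k + 3)*(k + 6)**2/((k + 5)**2*(k + 8)).
A = k + 3, B = k + 8, C = k**2 + 10*k + 25.
Set up (k + 3)·f(k+1) − (k + 7)·f(k) − (k**2 + 10*k + 25) = 0.
d = 4 from the (1,1,2) case.
Solve for f: f(k) = k*(k + 4)*(k + 5)*(k + 9)/36 (degree 4 ≤ 4).
R(k) = B(k−1)·f(k)/C(k) = k*(k + 4)*(k + 7)*(k + 9)/(36*(k + 5)); s_k = R·t_k = k*(k + 9)/(9*(k**2 + 9*k + 18)).
s_(k+1) − s_k = 4*(k + 5)/(k**4 + 20*k**3 + 145*k**2 + 450*k + 504) = t_k.
Evaluate s at k=9 and k=2: 1/10 and 11/180; difference 7/180.

Σ = 7/180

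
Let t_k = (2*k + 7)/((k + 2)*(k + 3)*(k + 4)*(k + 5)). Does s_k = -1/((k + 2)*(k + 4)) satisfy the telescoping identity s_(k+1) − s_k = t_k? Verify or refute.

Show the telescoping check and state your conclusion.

s_(k+1) = -1/((k + 3)*(k + 5))
s_(k+1) − s_k = (2*k + 7)/(k**4 + 14*k**3 + 71*k**2 + 154*k + 120)
(s_(k+1) − s_k) − t_k = 0

valid; difference matches t_k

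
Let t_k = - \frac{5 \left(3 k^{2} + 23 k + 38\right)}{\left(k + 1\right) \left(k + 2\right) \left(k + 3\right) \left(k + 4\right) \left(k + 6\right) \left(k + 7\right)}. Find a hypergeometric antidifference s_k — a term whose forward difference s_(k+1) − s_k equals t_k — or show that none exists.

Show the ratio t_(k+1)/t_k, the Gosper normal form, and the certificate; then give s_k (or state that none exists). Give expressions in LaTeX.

s_k = \frac{5 k \left(- k^{2} - 10 k - 27\right)}{18 \left(k^{3} + 10 k^{2} + 27 k + 18\right)}

The ratio is (k + 1)*(k + 6)*(23*k + 3*(k + 1)**2 + 61)/((k + 5)*(k + 8)*(3*k**2 + 23*k + 38)).
Gosper form: A/B · C(k+1)/C(k) with A=k + 1, B=k + 8, C=k**3 + 38*k**2/3 + 51*k + 190/3.
Set up (k + 1)·f(k+1) − (k + 7)·f(k) − (k**3 + 38*k**2/3 + 51*k + 190/3) = 0.
Degrees (1,1,3) ⇒ d ≤ 6.
Solve for f: f(k) = k*(k + 2)*(k + 4)*(k + 5)*(k**2 + 10*k + 27)/54 (degree 6 ≤ 6).
So s_k = (B(k−1)f/C)·t_k = (k*(k + 2)*(k + 4)*(k + 7)*(k**2 + 10*k + 27)/(18*(3*k**2 + 23*k + 38)))·t_k = 5*k*(-k**2 - 10*k - 27)/(18*(k**3 + 10*k**2 + 27*k + 18)).
Δs = 5*(-3*k**2 - 23*k - 38)/(k**6 + 23*k**5 + 207*k**4 + 925*k**3 + 2144*k**2 + 2412*k + 1008), as required.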